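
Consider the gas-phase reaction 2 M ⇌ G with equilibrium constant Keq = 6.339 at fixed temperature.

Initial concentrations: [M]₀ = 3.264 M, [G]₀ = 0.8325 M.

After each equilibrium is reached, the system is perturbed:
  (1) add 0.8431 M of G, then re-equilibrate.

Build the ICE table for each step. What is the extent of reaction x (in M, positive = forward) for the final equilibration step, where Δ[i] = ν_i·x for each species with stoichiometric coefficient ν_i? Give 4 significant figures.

Q₀ = 0.07814 vs Keq = 6.339 ⇒ Q<K, forward
Step 1:
                   M          G
  I            3.264     0.8325
  C           -2.679      1.339
  E           0.5853      2.172
  solve Keq expr → x = 1.339; check Q = 6.339
Then add 0.8431 M of G.
Step 2:
                   M          G
  I           0.5853      3.015
  C          0.09865   -0.04933
  E            0.684      2.966
  solve Keq expr → x = -0.04933; check Q = 6.339

x = -0.04933 M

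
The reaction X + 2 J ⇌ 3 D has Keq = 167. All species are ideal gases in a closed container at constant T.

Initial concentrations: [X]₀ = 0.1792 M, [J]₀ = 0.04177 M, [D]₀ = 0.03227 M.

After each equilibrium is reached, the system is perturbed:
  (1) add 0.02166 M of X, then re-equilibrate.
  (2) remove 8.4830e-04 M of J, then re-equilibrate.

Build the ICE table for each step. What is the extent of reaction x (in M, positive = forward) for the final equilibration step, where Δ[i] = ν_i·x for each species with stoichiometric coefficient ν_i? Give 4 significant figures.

x = -3.7642e-04 M

Q₀ = 0.1075 vs Keq = 167 ⇒ Q<K, forward
Step 1:
                  X         J         D
  init       0.1792   0.04177   0.03227
  Δ        -0.01839  -0.03678   0.05517
  eq         0.1608  0.004989   0.08744
  solve Keq expr → x = 0.01839; check Q = 167
Then add 0.02166 M of X.
Step 2:
                  X         J         D
  init       0.1825  0.004989   0.08744
  Δ       -1.3552e-04 -2.7103e-04 4.0655e-04
  eq         0.1823  0.004718   0.08785
  solve Keq expr → x = 1.3552e-04; check Q = 167
Then remove 8.4830e-04 M of J.
Step 3:
                  X         J         D
  init       0.1823   0.00387   0.08785
  Δ       3.7642e-04 7.5284e-04 -0.001129
  eq         0.1827  0.004623   0.08672
  solve Keq expr → x = -3.7642e-04; check Q = 167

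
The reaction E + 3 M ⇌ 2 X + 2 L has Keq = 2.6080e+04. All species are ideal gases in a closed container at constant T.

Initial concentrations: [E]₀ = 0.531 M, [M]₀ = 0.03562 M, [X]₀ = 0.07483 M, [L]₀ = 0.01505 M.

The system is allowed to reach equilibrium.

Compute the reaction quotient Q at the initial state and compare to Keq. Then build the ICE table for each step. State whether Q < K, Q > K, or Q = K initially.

Q₀ = 0.05285 vs Keq = 2.6080e+04 ⇒ Q<K, forward
Step 1:
                  E         M         X         L
  I           0.531   0.03562   0.07483   0.01505
  C        -0.01154  -0.03461   0.02307   0.02307
  E          0.5195  0.001009    0.0979   0.03812
  solve Keq expr → x = 0.01154; check Q = 2.6080e+04

Q₀ = 0.05285; Q < K (proceeds forward)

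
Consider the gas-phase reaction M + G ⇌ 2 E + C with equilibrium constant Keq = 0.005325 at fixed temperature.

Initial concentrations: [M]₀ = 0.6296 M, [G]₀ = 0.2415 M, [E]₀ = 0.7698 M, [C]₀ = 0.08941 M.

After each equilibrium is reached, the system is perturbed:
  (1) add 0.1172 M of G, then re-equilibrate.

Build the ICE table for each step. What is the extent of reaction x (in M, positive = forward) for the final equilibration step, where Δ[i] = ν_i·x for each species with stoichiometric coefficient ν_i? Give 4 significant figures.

x = 0.001191 M

Q₀ = 0.3485 vs Keq = 0.005325 ⇒ Q>K, reverse
Step 1:
                   M          G          E          C
  init        0.6296     0.2415     0.7698    0.08941
  Δ          0.08592    0.08592    -0.1718   -0.08592
  eq          0.7155     0.3274      0.598   0.003489
  solve Keq expr → x = -0.08592; check Q = 0.005325
Then add 0.1172 M of G.
Step 2:
                   M          G          E          C
  init        0.7155     0.4446      0.598   0.003489
  Δ        -0.001191  -0.001191   0.002382   0.001191
  eq          0.7143     0.4434     0.6003    0.00468
  solve Keq expr → x = 0.001191; check Q = 0.005325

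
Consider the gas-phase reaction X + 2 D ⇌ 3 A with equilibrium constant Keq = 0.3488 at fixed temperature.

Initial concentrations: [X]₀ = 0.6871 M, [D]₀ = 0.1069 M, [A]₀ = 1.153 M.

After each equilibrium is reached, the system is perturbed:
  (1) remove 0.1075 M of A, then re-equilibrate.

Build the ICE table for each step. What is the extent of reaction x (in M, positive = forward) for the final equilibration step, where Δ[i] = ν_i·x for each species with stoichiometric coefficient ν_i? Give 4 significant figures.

Q₀ = 195.2 vs Keq = 0.3488 ⇒ Q>K, reverse
Step 1:
                  X         D         A
  I          0.6871    0.1069     1.153
  C          0.2287    0.4574   -0.6862
  E          0.9158    0.5643    0.4668
  solve Keq expr → x = -0.2287; check Q = 0.3488
Then remove 0.1075 M of A.
Step 2:
                  X         D         A
  I          0.9158    0.5643    0.3593
  C        -0.02511  -0.05022   0.07533
  E          0.8907    0.5141    0.4347
  solve Keq expr → x = 0.02511; check Q = 0.3488

x = 0.02511 M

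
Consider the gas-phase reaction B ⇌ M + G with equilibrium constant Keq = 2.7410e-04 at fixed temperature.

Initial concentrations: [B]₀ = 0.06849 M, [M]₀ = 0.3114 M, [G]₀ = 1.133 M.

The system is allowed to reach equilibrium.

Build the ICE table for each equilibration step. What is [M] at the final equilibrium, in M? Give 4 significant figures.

Q₀ = 5.151 vs Keq = 2.7410e-04 ⇒ Q>K, reverse
Step 1:
                  B         M         G
  Initial   0.06849    0.3114     1.133
  Change     0.3113   -0.3113   -0.3113
  Equil      0.3798 1.2668e-04    0.8217
  solve Keq expr → x = -0.3113; check Q = 2.7410e-04

[M]_eq = 1.2668e-04 M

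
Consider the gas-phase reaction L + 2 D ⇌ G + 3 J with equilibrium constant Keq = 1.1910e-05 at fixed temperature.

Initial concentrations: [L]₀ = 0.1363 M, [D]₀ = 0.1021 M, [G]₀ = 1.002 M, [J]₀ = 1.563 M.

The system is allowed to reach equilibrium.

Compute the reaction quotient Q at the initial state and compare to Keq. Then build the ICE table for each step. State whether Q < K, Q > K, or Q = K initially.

Q₀ = 2693; Q > K (proceeds reverse)

Q₀ = 2693 vs Keq = 1.1910e-05 ⇒ Q>K, reverse
Step 1:
                  L         D         G         J
  init       0.1363    0.1021     1.002     1.563
  Δ           0.512     1.024    -0.512    -1.536
  eq         0.6483     1.126      0.49   0.02713
  solve Keq expr → x = -0.512; check Q = 1.1910e-05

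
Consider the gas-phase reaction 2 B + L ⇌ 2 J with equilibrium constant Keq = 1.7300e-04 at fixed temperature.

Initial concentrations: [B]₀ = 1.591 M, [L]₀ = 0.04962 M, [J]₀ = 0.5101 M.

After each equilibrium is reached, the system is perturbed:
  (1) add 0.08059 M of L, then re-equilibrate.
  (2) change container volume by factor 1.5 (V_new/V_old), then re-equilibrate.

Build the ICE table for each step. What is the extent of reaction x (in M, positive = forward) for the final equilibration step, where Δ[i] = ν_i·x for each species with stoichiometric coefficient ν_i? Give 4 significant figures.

x = -0.001013 M

Q₀ = 2.072 vs Keq = 1.7300e-04 ⇒ Q>K, reverse
Step 1:
                  B         L         J
  I           1.591   0.04962    0.5101
  C          0.4951    0.2476   -0.4951
  E           2.086    0.2972   0.01496
  solve Keq expr → x = -0.2476; check Q = 1.7300e-04
Then add 0.08059 M of L.
Step 2:
                  B         L         J
  I           2.086    0.3778   0.01496
  C       -0.001871 -9.3532e-04  0.001871
  E           2.084    0.3768   0.01683
  solve Keq expr → x = 9.3532e-04; check Q = 1.7300e-04
Then change container volume by factor 1.5 (V_new/V_old).
Step 3:
                  B         L         J
  I            1.39    0.2512   0.01122
  C        0.002027  0.001013 -0.002027
  E           1.392    0.2522  0.009192
  solve Keq expr → x = -0.001013; check Q = 1.7300e-04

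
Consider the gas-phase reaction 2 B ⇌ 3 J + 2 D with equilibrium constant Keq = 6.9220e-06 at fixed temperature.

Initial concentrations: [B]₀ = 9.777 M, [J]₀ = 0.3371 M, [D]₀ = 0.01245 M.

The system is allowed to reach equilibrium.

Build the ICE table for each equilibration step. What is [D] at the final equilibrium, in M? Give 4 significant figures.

Q₀ = 6.2116e-08 vs Keq = 6.9220e-06 ⇒ Q<K, forward
Step 1:
                  B         J         D
  Initial     9.777    0.3371   0.01245
  Change   -0.07307    0.1096   0.07307
  Equil       9.704    0.4467   0.08552
  solve Keq expr → x = 0.03653; check Q = 6.9220e-06

[D]_eq = 0.08552 M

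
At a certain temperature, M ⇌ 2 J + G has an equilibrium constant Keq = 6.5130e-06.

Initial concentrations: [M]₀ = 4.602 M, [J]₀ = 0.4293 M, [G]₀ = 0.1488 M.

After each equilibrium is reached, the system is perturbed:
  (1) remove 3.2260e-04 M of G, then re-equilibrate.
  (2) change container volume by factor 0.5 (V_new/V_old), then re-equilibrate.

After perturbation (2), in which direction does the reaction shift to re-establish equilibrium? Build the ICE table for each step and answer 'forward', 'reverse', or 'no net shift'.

Direction: reverse

Q₀ = 0.005959 vs Keq = 6.5130e-06 ⇒ Q>K, reverse
Step 1:
                   M          J          G
  Initial      4.602     0.4293     0.1488
  Change      0.1471    -0.2942    -0.1471
  Equil        4.749     0.1351   0.001695
  solve Keq expr → x = -0.1471; check Q = 6.5130e-06
Then remove 3.2260e-04 M of G.
Step 2:
                   M          J          G
  Initial      4.749     0.1351   0.001372
  Change  -3.0718e-04 6.1436e-04 3.0718e-04
  Equil        4.749     0.1357   0.001679
  solve Keq expr → x = 3.0718e-04; check Q = 6.5130e-06
Then change container volume by factor 0.5 (V_new/V_old).
Step 3:
                   M          J          G
  Initial      9.498     0.2714   0.003359
  Change    0.002487  -0.004975  -0.002487
  Equil          9.5     0.2664 8.7163e-04
  solve Keq expr → x = -0.002487; check Q = 6.5130e-06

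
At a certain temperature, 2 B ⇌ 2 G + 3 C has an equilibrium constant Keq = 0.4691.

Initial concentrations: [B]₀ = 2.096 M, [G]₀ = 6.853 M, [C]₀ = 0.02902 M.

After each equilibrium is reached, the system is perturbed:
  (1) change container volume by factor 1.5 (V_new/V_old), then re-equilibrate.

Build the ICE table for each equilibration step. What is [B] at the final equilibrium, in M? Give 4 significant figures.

[B]_eq = 1.203 M

Q₀ = 2.6126e-04 vs Keq = 0.4691 ⇒ Q<K, forward
Step 1:
                  B         G         C
  I           2.096     6.853   0.02902
  C         -0.1967    0.1967    0.2951
  E           1.899      7.05    0.3241
  solve Keq expr → x = 0.09836; check Q = 0.4691
Then change container volume by factor 1.5 (V_new/V_old).
Step 2:
                  B         G         C
  I           1.266       4.7    0.2161
  C        -0.06296   0.06296   0.09444
  E           1.203     4.763    0.3105
  solve Keq expr → x = 0.03148; check Q = 0.4691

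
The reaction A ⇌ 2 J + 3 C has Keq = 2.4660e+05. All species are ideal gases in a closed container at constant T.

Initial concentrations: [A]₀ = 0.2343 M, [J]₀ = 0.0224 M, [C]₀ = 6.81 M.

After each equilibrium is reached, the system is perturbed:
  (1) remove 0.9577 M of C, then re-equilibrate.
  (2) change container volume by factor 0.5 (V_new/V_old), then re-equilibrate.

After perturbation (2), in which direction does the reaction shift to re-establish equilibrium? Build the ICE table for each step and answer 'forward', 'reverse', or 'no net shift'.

Direction: reverse

Q₀ = 0.6763 vs Keq = 2.4660e+05 ⇒ Q<K, forward
Step 1:
                   A          J          C
  Initial     0.2343     0.0224       6.81
  Change     -0.2339     0.4678     0.7017
  Equil   4.1297e-04     0.4902      7.512
  solve Keq expr → x = 0.2339; check Q = 2.4660e+05
Then remove 0.9577 M of C.
Step 2:
                   A          J          C
  Initial 4.1297e-04     0.4902      6.554
  Change  -1.3831e-04 2.7662e-04 4.1493e-04
  Equil   2.7466e-04     0.4905      6.554
  solve Keq expr → x = 1.3831e-04; check Q = 2.4660e+05
Then change container volume by factor 0.5 (V_new/V_old).
Step 3:
                   A          J          C
  Initial 5.4932e-04     0.9809      13.11
  Change    0.007912   -0.01582   -0.02374
  Equil     0.008462     0.9651      13.09
  solve Keq expr → x = -0.007912; check Q = 2.4660e+05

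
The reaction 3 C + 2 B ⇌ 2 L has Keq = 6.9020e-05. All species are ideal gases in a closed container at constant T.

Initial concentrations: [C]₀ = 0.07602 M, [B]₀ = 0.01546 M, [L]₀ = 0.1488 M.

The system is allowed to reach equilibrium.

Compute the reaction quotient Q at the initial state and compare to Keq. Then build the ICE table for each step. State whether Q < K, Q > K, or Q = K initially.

Q₀ = 2.1086e+05; Q > K (proceeds reverse)

Q₀ = 2.1086e+05 vs Keq = 6.9020e-05 ⇒ Q>K, reverse
Step 1:
                    C           B           L
  Initial     0.07602     0.01546      0.1488
  Change       0.2229      0.1486     -0.1486
  Equil        0.2989       0.164  2.2268e-04
  solve Keq expr → x = -0.07429; check Q = 6.9020e-05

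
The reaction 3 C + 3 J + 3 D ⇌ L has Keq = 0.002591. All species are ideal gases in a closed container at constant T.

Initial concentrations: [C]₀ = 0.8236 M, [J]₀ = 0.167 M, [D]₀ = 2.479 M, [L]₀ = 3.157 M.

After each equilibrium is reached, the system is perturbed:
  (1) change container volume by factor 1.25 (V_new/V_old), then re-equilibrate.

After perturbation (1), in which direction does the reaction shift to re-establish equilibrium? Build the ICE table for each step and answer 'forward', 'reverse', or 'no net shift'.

Direction: reverse

Q₀ = 79.64 vs Keq = 0.002591 ⇒ Q>K, reverse
Step 1:
                   C          J          D          L
  init        0.8236      0.167      2.479      3.157
  Δ            1.202      1.202      1.202    -0.4007
  eq           2.026      1.369      3.681      2.756
  solve Keq expr → x = -0.4007; check Q = 0.002591
Then change container volume by factor 1.25 (V_new/V_old).
Step 2:
                   C          J          D          L
  init         1.621      1.095      2.945      2.205
  Δ           0.3447     0.3447     0.3447    -0.1149
  eq           1.965       1.44       3.29       2.09
  solve Keq expr → x = -0.1149; check Q = 0.002591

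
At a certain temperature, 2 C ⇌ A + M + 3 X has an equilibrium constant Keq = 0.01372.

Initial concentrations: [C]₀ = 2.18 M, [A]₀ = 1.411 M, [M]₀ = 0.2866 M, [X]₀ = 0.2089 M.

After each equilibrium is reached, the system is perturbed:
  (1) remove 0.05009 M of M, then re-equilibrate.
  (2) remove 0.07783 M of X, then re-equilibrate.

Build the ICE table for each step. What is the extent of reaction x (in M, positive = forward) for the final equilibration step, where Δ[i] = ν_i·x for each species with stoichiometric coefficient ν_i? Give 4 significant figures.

x = 0.02001 M

Q₀ = 7.7572e-04 vs Keq = 0.01372 ⇒ Q<K, forward
Step 1:
                   C          A          M          X
  Initial       2.18      1.411     0.2866     0.2089
  Change     -0.1699    0.08495    0.08495     0.2549
  Equil         2.01      1.496     0.3716     0.4638
  solve Keq expr → x = 0.08495; check Q = 0.01372
Then remove 0.05009 M of M.
Step 2:
                   C          A          M          X
  Initial       2.01      1.496     0.3215     0.4638
  Change    -0.01168    0.00584    0.00584    0.01752
  Equil        1.998      1.502     0.3273     0.4813
  solve Keq expr → x = 0.00584; check Q = 0.01372
Then remove 0.07783 M of X.
Step 3:
                   C          A          M          X
  Initial      1.998      1.502     0.3273     0.4034
  Change    -0.04002    0.02001    0.02001    0.06003
  Equil        1.958      1.522     0.3473     0.4635
  solve Keq expr → x = 0.02001; check Q = 0.01372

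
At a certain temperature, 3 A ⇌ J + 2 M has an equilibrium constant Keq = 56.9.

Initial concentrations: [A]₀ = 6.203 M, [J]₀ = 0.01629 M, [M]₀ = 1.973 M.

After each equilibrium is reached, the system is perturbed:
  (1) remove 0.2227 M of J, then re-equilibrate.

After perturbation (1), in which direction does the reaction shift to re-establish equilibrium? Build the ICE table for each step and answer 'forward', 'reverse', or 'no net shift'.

Direction: forward

Q₀ = 2.6569e-04 vs Keq = 56.9 ⇒ Q<K, forward
Step 1:
                  A         J         M
  Initial     6.203   0.01629     1.973
  Change      -5.23     1.743     3.487
  Equil      0.9732      1.76      5.46
  solve Keq expr → x = 1.743; check Q = 56.9
Then remove 0.2227 M of J.
Step 2:
                  A         J         M
  Initial    0.9732     1.537      5.46
  Change   -0.03755   0.01252   0.02504
  Equil      0.9356     1.549     5.485
  solve Keq expr → x = 0.01252; check Q = 56.9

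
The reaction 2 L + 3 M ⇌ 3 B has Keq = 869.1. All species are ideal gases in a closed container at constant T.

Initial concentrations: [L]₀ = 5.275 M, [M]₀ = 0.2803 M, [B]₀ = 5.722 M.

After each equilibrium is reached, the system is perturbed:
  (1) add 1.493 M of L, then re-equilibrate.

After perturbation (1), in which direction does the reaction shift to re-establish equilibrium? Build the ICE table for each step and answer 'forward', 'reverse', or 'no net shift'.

Direction: forward

Q₀ = 305.7 vs Keq = 869.1 ⇒ Q<K, forward
Step 1:
                    L           M           B
  init          5.275      0.2803       5.722
  Δ          -0.05226    -0.07839     0.07839
  eq            5.223      0.2019         5.8
  solve Keq expr → x = 0.02613; check Q = 869.1
Then add 1.493 M of L.
Step 2:
                    L           M           B
  init          6.716      0.2019         5.8
  Δ          -0.01996    -0.02994     0.02994
  eq            6.696       0.172        5.83
  solve Keq expr → x = 0.009979; check Q = 869.1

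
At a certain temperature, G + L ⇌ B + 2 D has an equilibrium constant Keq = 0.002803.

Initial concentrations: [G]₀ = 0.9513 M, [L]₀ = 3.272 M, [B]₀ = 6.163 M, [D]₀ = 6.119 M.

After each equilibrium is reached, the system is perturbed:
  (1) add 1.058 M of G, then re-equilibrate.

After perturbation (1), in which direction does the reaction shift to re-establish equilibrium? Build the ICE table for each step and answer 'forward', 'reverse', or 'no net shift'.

Q₀ = 74.13 vs Keq = 0.002803 ⇒ Q>K, reverse
Step 1:
                    G           L           B           D
  I            0.9513       3.272       6.163       6.119
  C             2.986       2.986      -2.986      -5.972
  E             3.937       6.258       3.177      0.1474
  solve Keq expr → x = -2.986; check Q = 0.002803
Then add 1.058 M of G.
Step 2:
                    G           L           B           D
  I             4.995       6.258       3.177      0.1474
  C         -0.009063   -0.009063    0.009063     0.01813
  E             4.986       6.249       3.186      0.1656
  solve Keq expr → x = 0.009063; check Q = 0.002803

Direction: forward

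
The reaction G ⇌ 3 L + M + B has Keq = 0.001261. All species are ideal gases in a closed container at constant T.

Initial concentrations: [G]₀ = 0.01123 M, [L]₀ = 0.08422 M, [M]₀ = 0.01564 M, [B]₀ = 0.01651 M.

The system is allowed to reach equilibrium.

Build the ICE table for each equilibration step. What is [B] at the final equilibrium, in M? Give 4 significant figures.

Q₀ = 1.3736e-05 vs Keq = 0.001261 ⇒ Q<K, forward
Step 1:
                   G          L          M          B
  init       0.01123    0.08422    0.01564    0.01651
  Δ         -0.01038    0.03114    0.01038    0.01038
  eq      8.5161e-04     0.1154    0.02602    0.02689
  solve Keq expr → x = 0.01038; check Q = 0.001261

[B]_eq = 0.02689 M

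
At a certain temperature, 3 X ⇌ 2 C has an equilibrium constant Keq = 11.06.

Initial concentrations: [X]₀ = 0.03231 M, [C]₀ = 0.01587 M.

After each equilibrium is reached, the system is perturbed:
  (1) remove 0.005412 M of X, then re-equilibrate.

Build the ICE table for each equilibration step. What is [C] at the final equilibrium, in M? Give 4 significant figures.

[C]_eq = 0.01533 M

Q₀ = 7.467 vs Keq = 11.06 ⇒ Q<K, forward
Step 1:
                  X         C
  I         0.03231   0.01587
  C       -0.002226  0.001484
  E         0.03008   0.01735
  solve Keq expr → x = 7.4184e-04; check Q = 11.06
Then remove 0.005412 M of X.
Step 2:
                  X         C
  I         0.02467   0.01735
  C         0.00303  -0.00202
  E          0.0277   0.01533
  solve Keq expr → x = -0.00101; check Q = 11.06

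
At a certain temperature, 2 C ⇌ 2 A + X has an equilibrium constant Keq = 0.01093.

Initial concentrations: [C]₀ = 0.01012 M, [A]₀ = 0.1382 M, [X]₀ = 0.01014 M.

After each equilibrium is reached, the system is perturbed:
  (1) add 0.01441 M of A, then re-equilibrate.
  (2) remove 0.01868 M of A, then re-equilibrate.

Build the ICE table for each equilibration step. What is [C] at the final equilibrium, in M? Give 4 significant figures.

[C]_eq = 0.02901 M

Q₀ = 1.891 vs Keq = 0.01093 ⇒ Q>K, reverse
Step 1:
                    C           A           X
  init        0.01012      0.1382     0.01014
  Δ           0.01898    -0.01898   -0.009489
  eq           0.0291      0.1192  6.5107e-04
  solve Keq expr → x = -0.009489; check Q = 0.01093
Then add 0.01441 M of A.
Step 2:
                    C           A           X
  init         0.0291      0.1336  6.5107e-04
  Δ        2.4434e-04 -2.4434e-04 -1.2217e-04
  eq          0.02934      0.1334  5.2890e-04
  solve Keq expr → x = -1.2217e-04; check Q = 0.01093
Then remove 0.01868 M of A.
Step 3:
                    C           A           X
  init        0.02934      0.1147  5.2890e-04
  Δ       -3.3230e-04  3.3230e-04  1.6615e-04
  eq          0.02901       0.115  6.9505e-04
  solve Keq expr → x = 1.6615e-04; check Q = 0.01093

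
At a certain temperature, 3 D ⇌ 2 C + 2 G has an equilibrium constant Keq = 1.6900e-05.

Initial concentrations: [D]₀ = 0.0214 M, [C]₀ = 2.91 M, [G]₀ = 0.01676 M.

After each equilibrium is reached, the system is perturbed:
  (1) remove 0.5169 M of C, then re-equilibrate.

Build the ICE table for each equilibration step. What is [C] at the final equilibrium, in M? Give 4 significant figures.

Q₀ = 242.7 vs Keq = 1.6900e-05 ⇒ Q>K, reverse
Step 1:
                    D           C           G
  Initial      0.0214        2.91     0.01676
  Change      0.02512    -0.01675    -0.01675
  Equil       0.04652       2.893  1.4256e-05
  solve Keq expr → x = -0.008373; check Q = 1.6900e-05
Then remove 0.5169 M of C.
Step 2:
                    D           C           G
  Initial     0.04652       2.376  1.4256e-05
  Change  -4.6475e-06  3.0983e-06  3.0983e-06
  Equil       0.04651       2.376  1.7354e-05
  solve Keq expr → x = 1.5492e-06; check Q = 1.6900e-05

[C]_eq = 2.376 M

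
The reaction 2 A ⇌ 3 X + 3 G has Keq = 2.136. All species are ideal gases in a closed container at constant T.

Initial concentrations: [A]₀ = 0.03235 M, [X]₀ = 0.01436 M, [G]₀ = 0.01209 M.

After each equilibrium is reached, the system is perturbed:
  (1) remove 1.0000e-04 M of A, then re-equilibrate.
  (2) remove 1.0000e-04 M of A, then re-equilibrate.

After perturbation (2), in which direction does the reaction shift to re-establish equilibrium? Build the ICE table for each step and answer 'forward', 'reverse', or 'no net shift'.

Direction: reverse

Q₀ = 5.0003e-09 vs Keq = 2.136 ⇒ Q<K, forward
Step 1:
                  A         X         G
  Initial   0.03235   0.01436   0.01209
  Change   -0.03219   0.04829   0.04829
  Equil   1.5916e-04   0.06265   0.06038
  solve Keq expr → x = 0.0161; check Q = 2.136
Then remove 1.0000e-04 M of A.
Step 2:
                  A         X         G
  Initial 5.9163e-05   0.06265   0.06038
  Change  9.8851e-05 -1.4828e-04 -1.4828e-04
  Equil   1.5801e-04    0.0625   0.06023
  solve Keq expr → x = -4.9426e-05; check Q = 2.136
Then remove 1.0000e-04 M of A.
Step 3:
                  A         X         G
  Initial 5.8014e-05    0.0625   0.06023
  Change  9.8857e-05 -1.4829e-04 -1.4829e-04
  Equil   1.5687e-04   0.06235   0.06008
  solve Keq expr → x = -4.9428e-05; check Q = 2.136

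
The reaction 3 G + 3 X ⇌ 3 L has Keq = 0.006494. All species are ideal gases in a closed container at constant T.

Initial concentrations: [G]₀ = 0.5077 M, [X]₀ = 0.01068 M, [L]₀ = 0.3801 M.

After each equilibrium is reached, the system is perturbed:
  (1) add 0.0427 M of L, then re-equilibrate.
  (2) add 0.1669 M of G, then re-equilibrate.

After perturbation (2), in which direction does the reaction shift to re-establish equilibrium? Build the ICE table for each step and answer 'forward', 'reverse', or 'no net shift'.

Direction: forward

Q₀ = 3.4448e+05 vs Keq = 0.006494 ⇒ Q>K, reverse
Step 1:
                  G         X         L
  I          0.5077   0.01068    0.3801
  C          0.3274    0.3274   -0.3274
  E          0.8351    0.3381   0.05268
  solve Keq expr → x = -0.1091; check Q = 0.006494
Then add 0.0427 M of L.
Step 2:
                  G         X         L
  I          0.8351    0.3381   0.09538
  C         0.03485   0.03485  -0.03485
  E            0.87    0.3729   0.06053
  solve Keq expr → x = -0.01162; check Q = 0.006494
Then add 0.1669 M of G.
Step 3:
                  G         X         L
  I           1.037    0.3729   0.06053
  C       -0.009207 -0.009207  0.009207
  E           1.028    0.3637   0.06974
  solve Keq expr → x = 0.003069; check Q = 0.006494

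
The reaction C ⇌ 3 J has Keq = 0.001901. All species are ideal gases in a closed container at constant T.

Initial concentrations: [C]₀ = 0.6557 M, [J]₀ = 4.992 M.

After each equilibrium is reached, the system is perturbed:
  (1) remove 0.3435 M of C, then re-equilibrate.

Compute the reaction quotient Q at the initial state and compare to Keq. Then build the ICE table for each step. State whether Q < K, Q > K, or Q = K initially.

Q₀ = 189.7; Q > K (proceeds reverse)

Q₀ = 189.7 vs Keq = 0.001901 ⇒ Q>K, reverse
Step 1:
                  C         J
  Initial    0.6557     4.992
  Change       1.61    -4.829
  Equil       2.265    0.1627
  solve Keq expr → x = -1.61; check Q = 0.001901
Then remove 0.3435 M of C.
Step 2:
                  C         J
  Initial     1.922    0.1627
  Change   0.002867 -0.008601
  Equil       1.925    0.1541
  solve Keq expr → x = -0.002867; check Q = 0.001901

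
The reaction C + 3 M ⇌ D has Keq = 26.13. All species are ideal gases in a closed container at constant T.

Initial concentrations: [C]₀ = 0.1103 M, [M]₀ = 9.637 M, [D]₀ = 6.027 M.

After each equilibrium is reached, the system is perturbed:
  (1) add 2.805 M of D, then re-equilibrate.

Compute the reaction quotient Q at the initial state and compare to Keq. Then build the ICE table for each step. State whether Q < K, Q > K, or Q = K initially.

Q₀ = 0.06105 vs Keq = 26.13 ⇒ Q<K, forward
Step 1:
                    C           M           D
  I            0.1103       9.637       6.027
  C             -0.11       -0.33        0.11
  E        2.9133e-04       9.307       6.137
  solve Keq expr → x = 0.11; check Q = 26.13
Then add 2.805 M of D.
Step 2:
                    C           M           D
  I        2.9133e-04       9.307       8.942
  C        1.3310e-04  3.9929e-04 -1.3310e-04
  E        4.2443e-04       9.307       8.942
  solve Keq expr → x = -1.3310e-04; check Q = 26.13

Q₀ = 0.06105; Q < K (proceeds forward)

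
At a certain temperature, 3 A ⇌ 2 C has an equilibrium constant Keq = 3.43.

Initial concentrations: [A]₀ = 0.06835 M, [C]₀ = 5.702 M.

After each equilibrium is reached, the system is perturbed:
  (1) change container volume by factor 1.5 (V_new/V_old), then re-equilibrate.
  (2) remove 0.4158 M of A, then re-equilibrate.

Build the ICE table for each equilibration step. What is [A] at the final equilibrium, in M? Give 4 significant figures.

Q₀ = 1.0182e+05 vs Keq = 3.43 ⇒ Q>K, reverse
Step 1:
                   A          C
  Initial    0.06835      5.702
  Change       1.749     -1.166
  Equil        1.817      4.536
  solve Keq expr → x = -0.5829; check Q = 3.43
Then change container volume by factor 1.5 (V_new/V_old).
Step 2:
                   A          C
  Initial      1.211      3.024
  Change      0.1455   -0.09699
  Equil        1.357      2.927
  solve Keq expr → x = -0.0485; check Q = 3.43
Then remove 0.4158 M of A.
Step 3:
                   A          C
  Initial      0.941      2.927
  Change       0.344    -0.2293
  Equil        1.285      2.698
  solve Keq expr → x = -0.1147; check Q = 3.43

[A]_eq = 1.285 M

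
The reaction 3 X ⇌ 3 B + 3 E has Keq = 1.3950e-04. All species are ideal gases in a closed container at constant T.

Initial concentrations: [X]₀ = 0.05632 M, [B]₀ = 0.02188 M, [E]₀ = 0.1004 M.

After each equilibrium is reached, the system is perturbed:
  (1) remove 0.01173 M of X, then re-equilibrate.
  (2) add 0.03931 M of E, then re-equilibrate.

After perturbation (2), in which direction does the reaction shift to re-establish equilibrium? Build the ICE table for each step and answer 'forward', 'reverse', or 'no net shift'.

Q₀ = 5.9341e-05 vs Keq = 1.3950e-04 ⇒ Q<K, forward
Step 1:
                    X           B           E
  I           0.05632     0.02188      0.1004
  C         -0.004064    0.004064    0.004064
  E           0.05226     0.02594      0.1045
  solve Keq expr → x = 0.001355; check Q = 1.3950e-04
Then remove 0.01173 M of X.
Step 2:
                    X           B           E
  I           0.04053     0.02594      0.1045
  C          0.003401   -0.003401   -0.003401
  E           0.04393     0.02254      0.1011
  solve Keq expr → x = -0.001134; check Q = 1.3950e-04
Then add 0.03931 M of E.
Step 3:
                    X           B           E
  I           0.04393     0.02254      0.1404
  C          0.004208   -0.004208   -0.004208
  E           0.04814     0.01833      0.1362
  solve Keq expr → x = -0.001403; check Q = 1.3950e-04

Direction: reverse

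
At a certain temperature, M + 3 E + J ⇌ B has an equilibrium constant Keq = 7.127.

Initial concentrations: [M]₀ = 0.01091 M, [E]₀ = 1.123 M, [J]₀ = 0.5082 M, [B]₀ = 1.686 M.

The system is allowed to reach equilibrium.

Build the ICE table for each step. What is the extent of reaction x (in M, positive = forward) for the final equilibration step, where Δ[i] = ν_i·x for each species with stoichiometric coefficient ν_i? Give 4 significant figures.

Q₀ = 214.7 vs Keq = 7.127 ⇒ Q>K, reverse
Step 1:
                   M          E          J          B
  I          0.01091      1.123     0.5082      1.686
  C           0.1078     0.3235     0.1078    -0.1078
  E           0.1188      1.447      0.616      1.578
  solve Keq expr → x = -0.1078; check Q = 7.127

x = -0.1078 M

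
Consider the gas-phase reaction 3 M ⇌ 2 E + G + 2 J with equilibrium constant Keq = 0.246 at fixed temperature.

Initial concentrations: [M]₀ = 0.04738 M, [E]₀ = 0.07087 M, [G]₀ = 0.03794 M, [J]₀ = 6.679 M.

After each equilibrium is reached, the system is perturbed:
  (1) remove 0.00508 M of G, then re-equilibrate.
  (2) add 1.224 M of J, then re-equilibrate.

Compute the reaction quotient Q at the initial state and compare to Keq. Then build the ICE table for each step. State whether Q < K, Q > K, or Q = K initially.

Q₀ = 79.92; Q > K (proceeds reverse)

Q₀ = 79.92 vs Keq = 0.246 ⇒ Q>K, reverse
Step 1:
                    M           E           G           J
  init        0.04738     0.07087     0.03794       6.679
  Δ           0.06946    -0.04631    -0.02315    -0.04631
  eq           0.1168     0.02456     0.01479       6.633
  solve Keq expr → x = -0.02315; check Q = 0.246
Then remove 0.00508 M of G.
Step 2:
                    M           E           G           J
  init         0.1168     0.02456    0.009706       6.633
  Δ         -0.003819    0.002546    0.001273    0.002546
  eq            0.113     0.02711     0.01098       6.635
  solve Keq expr → x = 0.001273; check Q = 0.246
Then add 1.224 M of J.
Step 3:
                    M           E           G           J
  init          0.113     0.02711     0.01098       7.859
  Δ          0.003095   -0.002063   -0.001032   -0.002063
  eq           0.1161     0.02504    0.009947       7.857
  solve Keq expr → x = -0.001032; check Q = 0.246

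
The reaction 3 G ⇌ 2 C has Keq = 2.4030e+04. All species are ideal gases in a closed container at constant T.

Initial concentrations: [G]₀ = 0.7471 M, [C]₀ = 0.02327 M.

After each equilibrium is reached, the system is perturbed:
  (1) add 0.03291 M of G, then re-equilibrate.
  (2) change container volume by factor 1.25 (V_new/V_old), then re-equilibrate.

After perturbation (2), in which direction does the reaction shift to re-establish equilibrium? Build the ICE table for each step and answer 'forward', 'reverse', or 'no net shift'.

Q₀ = 0.001299 vs Keq = 2.4030e+04 ⇒ Q<K, forward
Step 1:
                   G          C
  init        0.7471    0.02327
  Δ          -0.7251     0.4834
  eq         0.02202     0.5067
  solve Keq expr → x = 0.2417; check Q = 2.4030e+04
Then add 0.03291 M of G.
Step 2:
                   G          C
  init       0.05493     0.5067
  Δ         -0.03229    0.02153
  eq         0.02264     0.5282
  solve Keq expr → x = 0.01076; check Q = 2.4030e+04
Then change container volume by factor 1.25 (V_new/V_old).
Step 3:
                   G          C
  init       0.01811     0.4225
  Δ         0.001371 -9.1374e-04
  eq         0.01949     0.4216
  solve Keq expr → x = -4.5687e-04; check Q = 2.4030e+04

Direction: reverse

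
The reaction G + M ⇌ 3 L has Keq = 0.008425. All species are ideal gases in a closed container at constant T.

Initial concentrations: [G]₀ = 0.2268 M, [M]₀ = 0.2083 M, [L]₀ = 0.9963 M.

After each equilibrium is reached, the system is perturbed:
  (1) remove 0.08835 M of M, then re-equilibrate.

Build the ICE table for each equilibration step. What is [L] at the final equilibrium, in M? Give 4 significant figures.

Q₀ = 20.93 vs Keq = 0.008425 ⇒ Q>K, reverse
Step 1:
                   G          M          L
  Initial     0.2268     0.2083     0.9963
  Change       0.289      0.289     -0.867
  Equil       0.5158     0.4973     0.1293
  solve Keq expr → x = -0.289; check Q = 0.008425
Then remove 0.08835 M of M.
Step 2:
                   G          M          L
  Initial     0.5158      0.409     0.1293
  Change    0.002569   0.002569  -0.007706
  Equil       0.5184     0.4115     0.1216
  solve Keq expr → x = -0.002569; check Q = 0.008425

[L]_eq = 0.1216 M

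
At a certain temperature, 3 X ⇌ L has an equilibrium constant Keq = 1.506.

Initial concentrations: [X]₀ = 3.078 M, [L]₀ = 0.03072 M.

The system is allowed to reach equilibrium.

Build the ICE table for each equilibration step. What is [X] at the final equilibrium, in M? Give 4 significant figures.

[X]_eq = 0.8058 M

Q₀ = 0.001053 vs Keq = 1.506 ⇒ Q<K, forward
Step 1:
                   X          L
  Initial      3.078    0.03072
  Change      -2.272     0.7574
  Equil       0.8058     0.7881
  solve Keq expr → x = 0.7574; check Q = 1.506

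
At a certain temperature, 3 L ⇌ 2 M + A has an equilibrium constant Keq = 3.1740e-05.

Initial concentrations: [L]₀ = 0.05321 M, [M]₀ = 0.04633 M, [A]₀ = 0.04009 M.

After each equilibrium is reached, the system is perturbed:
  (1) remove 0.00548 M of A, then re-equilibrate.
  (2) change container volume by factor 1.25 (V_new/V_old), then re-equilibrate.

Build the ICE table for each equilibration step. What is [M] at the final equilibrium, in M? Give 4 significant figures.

[M]_eq = 0.001668 M

Q₀ = 0.5712 vs Keq = 3.1740e-05 ⇒ Q>K, reverse
Step 1:
                  L         M         A
  I         0.05321   0.04633   0.04009
  C         0.06686  -0.04457  -0.02229
  E          0.1201  0.001757    0.0178
  solve Keq expr → x = -0.02229; check Q = 3.1740e-05
Then remove 0.00548 M of A.
Step 2:
                  L         M         A
  I          0.1201  0.001757   0.01232
  C       -4.9197e-04 3.2798e-04 1.6399e-04
  E          0.1196  0.002085   0.01249
  solve Keq expr → x = 1.6399e-04; check Q = 3.1740e-05
Then change container volume by factor 1.25 (V_new/V_old).
Step 3:
                  L         M         A
  I         0.09566  0.001668   0.00999
  C               0         0         0
  E         0.09566  0.001668   0.00999
  solve Keq expr → x = 0; check Q = 3.1740e-05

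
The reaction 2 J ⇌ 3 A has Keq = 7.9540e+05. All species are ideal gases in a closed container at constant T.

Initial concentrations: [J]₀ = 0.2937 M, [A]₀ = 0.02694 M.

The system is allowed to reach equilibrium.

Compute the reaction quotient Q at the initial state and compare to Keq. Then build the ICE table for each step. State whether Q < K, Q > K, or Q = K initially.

Q₀ = 2.2667e-04 vs Keq = 7.9540e+05 ⇒ Q<K, forward
Step 1:
                  J         A
  Initial    0.2937   0.02694
  Change    -0.2933      0.44
  Equil   3.5778e-04     0.467
  solve Keq expr → x = 0.1467; check Q = 7.9540e+05

Q₀ = 2.2667e-04; Q < K (proceeds forward)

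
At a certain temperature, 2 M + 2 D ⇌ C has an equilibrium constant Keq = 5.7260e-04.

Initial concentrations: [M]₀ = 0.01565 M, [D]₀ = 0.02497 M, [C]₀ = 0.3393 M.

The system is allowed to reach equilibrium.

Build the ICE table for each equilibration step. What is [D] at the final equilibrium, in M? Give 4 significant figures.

[D]_eq = 0.7033 M

Q₀ = 2.2219e+06 vs Keq = 5.7260e-04 ⇒ Q>K, reverse
Step 1:
                    M           D           C
  init        0.01565     0.02497      0.3393
  Δ            0.6783      0.6783     -0.3392
  eq            0.694      0.7033  1.3640e-04
  solve Keq expr → x = -0.3392; check Q = 5.7260e-04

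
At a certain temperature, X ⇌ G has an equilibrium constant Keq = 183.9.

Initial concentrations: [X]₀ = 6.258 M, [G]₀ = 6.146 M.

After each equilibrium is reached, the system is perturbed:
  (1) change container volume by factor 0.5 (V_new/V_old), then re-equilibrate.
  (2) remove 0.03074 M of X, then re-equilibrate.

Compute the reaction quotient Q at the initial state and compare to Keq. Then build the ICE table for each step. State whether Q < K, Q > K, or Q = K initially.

Q₀ = 0.9821; Q < K (proceeds forward)

Q₀ = 0.9821 vs Keq = 183.9 ⇒ Q<K, forward
Step 1:
                  X         G
  Initial     6.258     6.146
  Change     -6.191     6.191
  Equil     0.06708     12.34
  solve Keq expr → x = 6.191; check Q = 183.9
Then change container volume by factor 0.5 (V_new/V_old).
Step 2:
                  X         G
  Initial    0.1342     24.67
  Change          0         0
  Equil      0.1342     24.67
  solve Keq expr → x = 0; check Q = 183.9
Then remove 0.03074 M of X.
Step 3:
                  X         G
  Initial    0.1034     24.67
  Change    0.03057  -0.03057
  Equil       0.134     24.64
  solve Keq expr → x = -0.03057; check Q = 183.9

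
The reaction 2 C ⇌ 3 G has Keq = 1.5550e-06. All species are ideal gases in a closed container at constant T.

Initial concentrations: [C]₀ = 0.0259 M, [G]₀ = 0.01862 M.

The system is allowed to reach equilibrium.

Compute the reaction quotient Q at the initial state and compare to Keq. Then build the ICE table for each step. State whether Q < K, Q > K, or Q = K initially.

Q₀ = 0.009624; Q > K (proceeds reverse)

Q₀ = 0.009624 vs Keq = 1.5550e-06 ⇒ Q>K, reverse
Step 1:
                    C           G
  Initial      0.0259     0.01862
  Change      0.01155    -0.01732
  Equil       0.03745    0.001297
  solve Keq expr → x = -0.005774; check Q = 1.5550e-06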